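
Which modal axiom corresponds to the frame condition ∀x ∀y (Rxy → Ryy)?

This is shift-reflexivity; the standard corresponding axiom is T□: □(□q → q).
Suppose □(□q→q) is valid. Take Rxy and set V(q)={w : Ryw}. Then at y, □q holds; since □(□q→q) at x, □q→q at y, so q at y, i.e. Ryy.

□(□q → q)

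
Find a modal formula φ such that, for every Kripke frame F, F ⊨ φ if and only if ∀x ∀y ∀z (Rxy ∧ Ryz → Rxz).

□q → □□q

The condition is transitivity. The 4 schema □q → □□q defines it.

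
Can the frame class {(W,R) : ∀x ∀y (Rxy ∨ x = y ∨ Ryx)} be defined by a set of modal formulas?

Any modally definable frame class is closed under disjoint unions.
Take 4 disjoint single-world reflexive frames: each is trivially connected, but their disjoint union has 4 worlds with no edge between distinct components, so it is not connected.
So no modal formula (or set of formulas) defines exactly the connected frames.

Not modally definable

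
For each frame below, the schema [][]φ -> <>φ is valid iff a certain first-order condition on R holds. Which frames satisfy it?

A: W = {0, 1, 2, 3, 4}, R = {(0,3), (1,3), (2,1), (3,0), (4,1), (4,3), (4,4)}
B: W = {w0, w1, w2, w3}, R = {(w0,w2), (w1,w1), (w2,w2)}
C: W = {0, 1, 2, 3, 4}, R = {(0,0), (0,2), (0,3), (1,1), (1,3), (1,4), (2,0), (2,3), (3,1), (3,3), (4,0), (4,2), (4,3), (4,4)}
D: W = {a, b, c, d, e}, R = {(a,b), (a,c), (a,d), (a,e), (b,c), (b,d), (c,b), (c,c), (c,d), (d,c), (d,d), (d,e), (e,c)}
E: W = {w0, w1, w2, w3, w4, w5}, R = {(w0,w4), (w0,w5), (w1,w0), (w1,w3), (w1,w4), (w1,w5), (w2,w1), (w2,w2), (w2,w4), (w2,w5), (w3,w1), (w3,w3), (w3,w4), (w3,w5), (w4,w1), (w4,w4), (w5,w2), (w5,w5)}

C, D, E

This is the axiom for a generalized confluence (Geach) condition; its first-order frame correspondent is forall x exists w (x R^2 w & xRw).
A: fails — at 0 but no w with 0R²w and 0Rw.
B: fails — at w3 but no w with w3R²w and w3Rw.
C: condition met.
D: condition met.
E: condition met.
Valid on: C, D, E.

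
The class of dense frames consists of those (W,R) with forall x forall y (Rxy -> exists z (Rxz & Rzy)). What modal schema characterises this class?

A defining formula is □□s → □s (the C4 axiom).

□□s → □s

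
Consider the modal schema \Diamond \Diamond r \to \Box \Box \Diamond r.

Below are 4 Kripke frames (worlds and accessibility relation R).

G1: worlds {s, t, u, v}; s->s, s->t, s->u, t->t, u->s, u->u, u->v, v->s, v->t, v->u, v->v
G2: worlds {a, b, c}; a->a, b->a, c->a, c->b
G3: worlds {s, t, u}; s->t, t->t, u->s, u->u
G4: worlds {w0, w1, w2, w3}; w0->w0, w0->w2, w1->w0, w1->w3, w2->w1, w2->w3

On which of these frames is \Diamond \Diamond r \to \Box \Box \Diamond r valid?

G2

Frame correspondent (Sahlqvist): \forall x \forall y \forall z ((x R^2 y \wedge x R^2 z) \to \exists w (y = w \wedge zRw)) — i.e. a generalized confluence (Geach) condition.
G1: fails — sR²s, sR²t but no w with s=w and tRw.
G2: satisfies the condition.
G3: fails — uR²s, uR²s but no w with s=w and sRw.
G4: fails — w0R²w0, w0R²w2 but no w with w0=w and w2Rw.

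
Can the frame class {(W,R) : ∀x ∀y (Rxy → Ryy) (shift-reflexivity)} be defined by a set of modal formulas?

Yes, by □(□r → r)

The condition is shift-reflexivity. A defining modal formula is □(□r → r).
Suppose □(□r→r) is valid. Take Rxy and set V(r)={w : Ryw}. Then at y, □r holds; since □(□r→r) at x, □r→r at y, so r at y, i.e. Ryy.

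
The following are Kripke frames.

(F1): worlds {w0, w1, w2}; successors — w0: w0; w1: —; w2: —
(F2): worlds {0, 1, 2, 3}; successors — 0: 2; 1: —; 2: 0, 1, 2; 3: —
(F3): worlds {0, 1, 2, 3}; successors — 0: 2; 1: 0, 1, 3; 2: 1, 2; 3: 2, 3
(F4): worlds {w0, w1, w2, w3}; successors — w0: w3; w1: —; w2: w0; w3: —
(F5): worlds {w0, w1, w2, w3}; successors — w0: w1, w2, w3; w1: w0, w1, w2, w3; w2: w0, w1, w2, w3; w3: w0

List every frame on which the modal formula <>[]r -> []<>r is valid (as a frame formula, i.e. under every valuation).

This is the axiom for convergence; its first-order frame correspondent is forall x forall y forall z (Rxy & Rxz -> exists w (Ryw & Rzw)).
(F1): condition met.
(F2): fails — R22 and R21 but 2 and 1 have no common successor.
(F3): fails — R10 and R11 but 0 and 1 have no common successor.
(F4): fails — Rw0w3 and Rw0w3 but w3 and w3 have no common successor.
(F5): fails — Rw1w0 and Rw1w3 but w0 and w3 have no common successor.
Valid on: (F1).

(F1)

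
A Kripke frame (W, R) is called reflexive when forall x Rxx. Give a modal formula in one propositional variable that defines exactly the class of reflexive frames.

□p → p

The condition is reflexivity. The T schema □p → p defines it.
Suppose □p→p is valid. At any x set V(p)={w : Rxw}. Then □p holds at x, so p holds at x, i.e. Rxx.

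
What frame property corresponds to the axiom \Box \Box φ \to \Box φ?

Suppose □□φ→□φ is valid. Take Rxy and set V(φ)={w : xR²w}. Then □□φ at x, so □φ at x, so φ at y, i.e. ∃z(Rxz∧Rzy).

Density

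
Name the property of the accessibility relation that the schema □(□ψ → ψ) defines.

shift-reflexivity

Suppose □(□ψ→ψ) is valid. Take Rxy and set V(ψ)={w : Ryw}. Then at y, □ψ holds; since □(□ψ→ψ) at x, □ψ→ψ at y, so ψ at y, i.e. Ryy.
Conversely, any frame satisfying ∀x ∀y (Rxy → Ryy) validates the schema.
Frame condition: ∀x ∀y (Rxy → Ryy).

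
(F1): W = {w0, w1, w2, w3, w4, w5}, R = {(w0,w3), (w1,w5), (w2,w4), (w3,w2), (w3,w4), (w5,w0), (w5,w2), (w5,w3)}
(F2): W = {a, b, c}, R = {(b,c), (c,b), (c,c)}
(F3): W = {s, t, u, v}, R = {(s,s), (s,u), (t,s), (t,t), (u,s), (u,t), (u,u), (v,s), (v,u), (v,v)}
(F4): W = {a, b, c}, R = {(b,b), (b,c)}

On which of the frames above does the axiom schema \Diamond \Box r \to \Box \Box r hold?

none

This is the axiom for a generalized confluence (Geach) condition; its first-order frame correspondent is \forall x \forall y \forall z ((xRy \wedge x R^2 z) \to \exists w (yRw \wedge z = w)).
(F1): fails — w3Rw4, w3R²w4 but no w with w4Rw and w4=w.
(F2): fails — cRb, cR²b but no w with bRw and b=w.
(F3): fails — sRs, sR²t but no w with sRw and t=w.
(F4): fails — bRc, bR²b but no w with cRw and b=w.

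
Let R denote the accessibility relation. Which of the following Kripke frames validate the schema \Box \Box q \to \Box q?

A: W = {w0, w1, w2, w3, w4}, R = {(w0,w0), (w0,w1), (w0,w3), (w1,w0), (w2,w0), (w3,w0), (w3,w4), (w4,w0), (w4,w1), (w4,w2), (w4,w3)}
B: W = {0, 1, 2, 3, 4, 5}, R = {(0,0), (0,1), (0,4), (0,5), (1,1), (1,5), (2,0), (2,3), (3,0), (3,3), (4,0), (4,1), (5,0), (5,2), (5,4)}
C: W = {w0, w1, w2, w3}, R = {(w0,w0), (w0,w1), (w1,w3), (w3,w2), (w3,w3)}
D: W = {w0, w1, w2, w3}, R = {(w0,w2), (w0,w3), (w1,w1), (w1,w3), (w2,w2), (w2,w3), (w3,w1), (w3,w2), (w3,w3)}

C, D

The schema corresponds to density: \forall x \forall y (Rxy \to \exists z (Rxz \wedge Rzy)).
A: fails — Rw4w2 but no z with Rw4z and Rzw2.
B: fails — R52 but no z with R5z and Rz2.
C: satisfies the condition.
D: satisfies the condition.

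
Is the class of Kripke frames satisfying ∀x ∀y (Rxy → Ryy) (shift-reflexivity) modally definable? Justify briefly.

Yes: it is shift-reflexivity, defined by the T□ schema □(□q → q).

Yes, by □(□q → q)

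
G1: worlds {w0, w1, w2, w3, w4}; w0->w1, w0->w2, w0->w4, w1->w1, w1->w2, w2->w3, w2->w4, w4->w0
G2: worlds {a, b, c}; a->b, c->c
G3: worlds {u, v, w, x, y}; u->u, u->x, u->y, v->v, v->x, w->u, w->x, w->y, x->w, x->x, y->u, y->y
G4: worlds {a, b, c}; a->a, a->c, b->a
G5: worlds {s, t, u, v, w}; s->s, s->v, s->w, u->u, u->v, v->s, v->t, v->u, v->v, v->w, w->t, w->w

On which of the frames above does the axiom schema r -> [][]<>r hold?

G2

This is the axiom for a generalized confluence (Geach) condition; its first-order frame correspondent is forall x forall z (x R^2 z -> exists w (x = w & zRw)).
G1: fails — w0R²w0 but no w with w0=w and w0Rw.
G2: holds.
G3: fails — uR²x but no t with u=t and xRt.
G4: fails — aR²c but no w with a=w and cRw.
G5: fails — sR²t but no w* with s=w* and tRw*.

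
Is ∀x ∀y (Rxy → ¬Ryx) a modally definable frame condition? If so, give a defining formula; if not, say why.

No

Modal frame validity is preserved under surjective bounded morphisms.
The 3-cycle (worlds w0,w1,w2 with w0→w1→w2→w0) is asymmetric. Mapping every world to a single reflexive point • is a surjective bounded morphism, and the reflexive point is not asymmetric (R•• but asymmetry requires ¬R••).
So the class is not modally definable.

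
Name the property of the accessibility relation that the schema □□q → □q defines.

This is the C4 axiom.
It corresponds to density: ∀x ∀y (Rxy → ∃z (Rxz ∧ Rzy)).

Density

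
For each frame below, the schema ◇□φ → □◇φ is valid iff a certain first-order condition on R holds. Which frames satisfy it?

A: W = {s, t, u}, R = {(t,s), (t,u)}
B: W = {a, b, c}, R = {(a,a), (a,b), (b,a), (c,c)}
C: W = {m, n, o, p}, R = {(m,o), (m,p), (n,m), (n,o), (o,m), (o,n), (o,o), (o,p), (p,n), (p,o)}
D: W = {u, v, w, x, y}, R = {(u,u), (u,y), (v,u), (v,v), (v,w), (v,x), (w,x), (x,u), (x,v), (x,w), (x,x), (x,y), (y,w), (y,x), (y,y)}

This is the axiom for convergence; its first-order frame correspondent is ∀x ∀y ∀z (Rxy ∧ Rxz → ∃w (Ryw ∧ Rzw)).
A: fails — Rtu and Rtu but u and u have no common successor.
B: condition met.
C: condition met.
D: fails — Rvw and Rvu but w and u have no common successor.
Valid on: B, C.

B, C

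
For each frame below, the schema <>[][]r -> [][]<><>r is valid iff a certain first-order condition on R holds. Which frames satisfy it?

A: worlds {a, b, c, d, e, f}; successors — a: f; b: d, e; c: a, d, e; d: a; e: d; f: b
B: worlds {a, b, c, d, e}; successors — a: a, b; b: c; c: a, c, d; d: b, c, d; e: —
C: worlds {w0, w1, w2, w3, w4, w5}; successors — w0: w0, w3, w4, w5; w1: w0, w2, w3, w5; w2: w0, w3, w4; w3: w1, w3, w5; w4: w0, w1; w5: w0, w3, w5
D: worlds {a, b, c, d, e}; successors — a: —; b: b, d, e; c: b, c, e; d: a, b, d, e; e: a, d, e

B, C

The schema corresponds to a generalized confluence (Geach) condition: forall x forall y forall z ((xRy & x R^2 z) -> exists w (y R^2 w & z R^2 w)).
A: fails — bRd, bR²a but no w with dR²w and aR²w.
B: ✓.
C: ✓.
D: fails — bRb, bR²a but no w with bR²w and aR²w.
Valid on: B, C.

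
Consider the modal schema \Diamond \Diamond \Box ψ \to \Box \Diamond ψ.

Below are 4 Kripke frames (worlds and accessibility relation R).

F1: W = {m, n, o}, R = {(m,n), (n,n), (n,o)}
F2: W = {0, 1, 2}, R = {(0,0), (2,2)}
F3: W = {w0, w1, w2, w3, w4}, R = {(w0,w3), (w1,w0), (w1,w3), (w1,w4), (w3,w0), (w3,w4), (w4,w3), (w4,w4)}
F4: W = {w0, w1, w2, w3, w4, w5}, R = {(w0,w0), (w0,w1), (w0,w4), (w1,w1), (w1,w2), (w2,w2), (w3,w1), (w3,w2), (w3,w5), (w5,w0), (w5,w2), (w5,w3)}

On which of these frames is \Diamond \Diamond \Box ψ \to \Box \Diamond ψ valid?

F2

This is the axiom for a generalized confluence (Geach) condition; its first-order frame correspondent is \forall x \forall y \forall z ((x R^2 y \wedge xRz) \to \exists w (yRw \wedge zRw)).
F1: fails — mR²o, mRn but no w with oRw and nRw.
F2: condition met.
F3: fails — w0R²w0, w0Rw3 but no w with w0Rw and w3Rw.
F4: fails — w0R²w0, w0Rw4 but no w with w0Rw and w4Rw.
Valid on: F2.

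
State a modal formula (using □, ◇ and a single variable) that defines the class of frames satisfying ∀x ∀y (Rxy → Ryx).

This is symmetry; the standard corresponding axiom is B: r → □◇r.
Suppose r→□◇r is valid. Take Rxy and set V(r)={x}. Then r at x, so □◇r at x, so ◇r at y, so some z with Ryz has r; z=x, i.e. Ryx.

r → □◇r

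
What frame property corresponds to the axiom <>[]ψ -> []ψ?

the Euclidean property: forall x forall y forall z (Rxy & Rxz -> Ryz)

Equivalently (dual form): ◇ψ → □◇ψ.
Suppose ◇ψ→□◇ψ is valid. Take Rxy, Rxz and set V(ψ)={y}. Then ◇ψ at x, so □◇ψ at x, so ◇ψ at z, so some w with Rzw has ψ; w=y, i.e. Rzy. By symmetry of the argument, Ryz.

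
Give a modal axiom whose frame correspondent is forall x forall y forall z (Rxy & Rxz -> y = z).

◇r → □r

This is partial functionality; the standard corresponding axiom is CD: ◇r → □r.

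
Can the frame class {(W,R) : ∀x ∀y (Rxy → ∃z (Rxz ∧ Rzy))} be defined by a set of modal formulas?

Yes, by □□p → □p

Yes: it is density, defined by the C4 schema □□p → □p.
Suppose □□p→□p is valid. Take Rxy and set V(p)={w : xR²w}. Then □□p at x, so □p at x, so p at y, i.e. ∃z(Rxz∧Rzy).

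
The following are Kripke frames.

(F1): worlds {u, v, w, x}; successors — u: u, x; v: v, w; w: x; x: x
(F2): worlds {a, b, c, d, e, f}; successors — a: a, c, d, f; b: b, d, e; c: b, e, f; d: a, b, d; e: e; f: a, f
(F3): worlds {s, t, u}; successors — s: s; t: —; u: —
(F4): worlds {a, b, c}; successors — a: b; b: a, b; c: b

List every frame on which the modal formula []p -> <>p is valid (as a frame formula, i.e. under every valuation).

(F1), (F2), (F4)

Frame correspondent (Sahlqvist): forall x exists y Rxy — i.e. seriality.
(F1): ✓.
(F2): ✓.
(F3): fails — world t has no successor.
(F4): ✓.
Valid on: (F1), (F2), (F4).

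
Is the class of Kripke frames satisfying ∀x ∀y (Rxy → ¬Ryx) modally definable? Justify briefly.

If a class were modally definable it would be closed under surjective bounded morphisms (Goldblatt–Thomason).
The 4-cycle (worlds a,b,c,d with a→b→c→d→a) is asymmetric. Mapping every world to a single reflexive point • is a surjective bounded morphism, and the reflexive point is not asymmetric (R•• but asymmetry requires ¬R••).
Hence asymmetry is not modally definable.

Not definable by any modal formula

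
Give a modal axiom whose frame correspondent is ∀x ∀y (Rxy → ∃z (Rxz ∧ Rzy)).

A defining formula is □□ψ → □ψ (the C4 axiom).
Suppose □□ψ→□ψ is valid. Take Rxy and set V(ψ)={w : xR²w}. Then □□ψ at x, so □ψ at x, so ψ at y, i.e. ∃z(Rxz∧Rzy).

□□ψ → □ψ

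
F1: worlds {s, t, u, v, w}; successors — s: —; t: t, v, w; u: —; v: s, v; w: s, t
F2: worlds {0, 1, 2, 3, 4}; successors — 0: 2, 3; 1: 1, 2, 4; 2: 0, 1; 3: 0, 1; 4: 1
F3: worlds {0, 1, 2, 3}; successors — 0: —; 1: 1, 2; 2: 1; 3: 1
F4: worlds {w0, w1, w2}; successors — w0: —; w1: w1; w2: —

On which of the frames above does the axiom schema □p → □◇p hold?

F3, F4

Frame correspondent (Sahlqvist): ∀x ∀z (xRz → ∃w (xRw ∧ zRw)) — i.e. a generalized confluence (Geach) condition.
F1: fails — vRs but no w* with vRw* and sRw*.
F2: fails — 0R2 but no w with 0Rw and 2Rw.
F3: holds.
F4: holds.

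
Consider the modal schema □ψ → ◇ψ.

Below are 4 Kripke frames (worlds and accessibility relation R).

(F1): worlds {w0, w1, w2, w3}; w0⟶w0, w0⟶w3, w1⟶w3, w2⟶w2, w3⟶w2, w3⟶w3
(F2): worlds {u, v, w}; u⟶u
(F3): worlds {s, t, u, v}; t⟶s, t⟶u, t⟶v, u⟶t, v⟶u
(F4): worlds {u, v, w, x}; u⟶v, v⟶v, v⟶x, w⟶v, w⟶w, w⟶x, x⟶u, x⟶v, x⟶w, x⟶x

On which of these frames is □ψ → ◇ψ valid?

(F1), (F4)

This is the axiom for seriality; its first-order frame correspondent is ∀x ∃y Rxy.
(F1): holds.
(F2): fails — world v has no successor.
(F3): fails — world s has no successor.
(F4): holds.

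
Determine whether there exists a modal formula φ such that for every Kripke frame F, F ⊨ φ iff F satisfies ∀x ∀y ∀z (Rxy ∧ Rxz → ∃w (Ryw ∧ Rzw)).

Yes: it is convergence, defined by the .2 schema ◇□q → □◇q.
Suppose ◇□q→□◇q is valid. Take Rxy, Rxz and set V(q)={w : Ryw}. Then □q at y so ◇□q at x, so □◇q at x, so ◇q at z, giving w with Rzw and Ryw.

Yes, by ◇□q → □◇q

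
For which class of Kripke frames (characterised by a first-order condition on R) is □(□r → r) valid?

Suppose □(□r→r) is valid. Take Rxy and set V(r)={w : Ryw}. Then at y, □r holds; since □(□r→r) at x, □r→r at y, so r at y, i.e. Ryy.

shift-reflexivity: ∀x ∀y (Rxy → Ryy)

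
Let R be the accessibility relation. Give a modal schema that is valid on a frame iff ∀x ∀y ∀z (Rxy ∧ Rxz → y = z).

◇s → □s

A defining formula is ◇s → □s (the CD axiom).
Suppose ◇s→□s is valid. Take Rxy, Rxz and set V(s)={y}. Then ◇s at x, so □s at x, so s at z, i.e. z=y.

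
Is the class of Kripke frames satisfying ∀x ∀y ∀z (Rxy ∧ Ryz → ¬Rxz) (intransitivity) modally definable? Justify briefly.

If a class were modally definable it would be closed under surjective bounded morphisms (Goldblatt–Thomason).
The 3-cycle (worlds w0,w1,w2 with w0→w1→w2→w0) is intransitive. Mapping every world to a single reflexive point • is a surjective bounded morphism; the reflexive point is not intransitive (R••∧R•• but R••).
So no modal formula (or set of formulas) defines exactly the intransitive frames.

No — not modally definable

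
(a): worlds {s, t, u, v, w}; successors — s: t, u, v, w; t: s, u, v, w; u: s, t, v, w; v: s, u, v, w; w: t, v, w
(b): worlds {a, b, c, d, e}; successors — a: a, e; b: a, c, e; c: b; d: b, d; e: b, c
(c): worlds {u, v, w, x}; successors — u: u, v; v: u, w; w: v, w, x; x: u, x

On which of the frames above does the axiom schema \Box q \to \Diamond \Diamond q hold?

(a), (c)

This is the axiom for a generalized confluence (Geach) condition; its first-order frame correspondent is \forall x \exists w (xRw \wedge x R^2 w).
(a): holds.
(b): fails — at c but no w with cRw and cR²w.
(c): holds.
Valid on: (a), (c).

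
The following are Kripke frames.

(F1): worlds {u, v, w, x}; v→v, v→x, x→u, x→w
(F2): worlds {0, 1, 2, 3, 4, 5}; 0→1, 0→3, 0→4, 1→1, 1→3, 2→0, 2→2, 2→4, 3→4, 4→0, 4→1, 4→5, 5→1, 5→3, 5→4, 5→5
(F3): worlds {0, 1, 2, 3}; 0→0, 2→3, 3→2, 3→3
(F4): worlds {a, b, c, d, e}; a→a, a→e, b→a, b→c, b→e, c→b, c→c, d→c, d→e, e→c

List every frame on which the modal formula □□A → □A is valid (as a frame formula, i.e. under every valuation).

(F3)

Frame correspondent (Sahlqvist): ∀x ∀y (Rxy → ∃z (Rxz ∧ Rzy)) — i.e. density.
(F1): fails — Rxu but no z with Rxz and Rzu.
(F2): fails — R34 but no z with R3z and Rz4.
(F3): condition met.
(F4): fails — Rde but no z with Rdz and Rze.
Valid on: (F3).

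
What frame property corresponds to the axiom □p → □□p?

transitivity

This schema is the 4 axiom.
Its frame correspondent is transitivity — ∀x ∀y ∀z (Rxy ∧ Ryz → Rxz).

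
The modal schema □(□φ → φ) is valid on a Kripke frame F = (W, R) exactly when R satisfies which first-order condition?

Shift-reflexivity

Suppose □(□φ→φ) is valid. Take Rxy and set V(φ)={w : Ryw}. Then at y, □φ holds; since □(□φ→φ) at x, □φ→φ at y, so φ at y, i.e. Ryy.
Conversely, on a frame with shift-reflexivity the schema holds at every world under every valuation.
So the correspondent is shift-reflexivity.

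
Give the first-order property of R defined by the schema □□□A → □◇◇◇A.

∀x ∀z (xRz → ∃w (xR³w ∧ zR³w))

This is a Sahlqvist (Geach-type) schema ◇^0□^3A → □^1◇^3A.
Minimal-valuation argument: fix x; take any y with xR^0y and any z with xR^1z. Set V(A) to the set of worlds R-reachable from y in exactly 3 steps. Then □^3A holds at y, so the antecedent holds at x; validity forces ◇^3A at z, giving a w with zR^3w and yR^3w.
First-order correspondent: ∀x ∀z (xRz → ∃w (xR³w ∧ zR³w)).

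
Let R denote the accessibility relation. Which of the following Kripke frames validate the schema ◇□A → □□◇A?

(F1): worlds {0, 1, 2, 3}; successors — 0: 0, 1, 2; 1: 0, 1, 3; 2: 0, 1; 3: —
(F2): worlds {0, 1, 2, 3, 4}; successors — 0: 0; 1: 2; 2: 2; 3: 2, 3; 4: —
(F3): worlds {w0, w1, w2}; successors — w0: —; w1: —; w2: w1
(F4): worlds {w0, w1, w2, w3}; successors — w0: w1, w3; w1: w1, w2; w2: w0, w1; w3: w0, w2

(F2), (F3)

This is the axiom for a generalized confluence (Geach) condition; its first-order frame correspondent is ∀x ∀y ∀z ((xRy ∧ xR²z) → ∃w (yRw ∧ zRw)).
(F1): fails — 0R0, 0R²3 but no w with 0Rw and 3Rw.
(F2): condition met.
(F3): condition met.
(F4): fails — w0Rw3, w0R²w0 but no w with w3Rw and w0Rw.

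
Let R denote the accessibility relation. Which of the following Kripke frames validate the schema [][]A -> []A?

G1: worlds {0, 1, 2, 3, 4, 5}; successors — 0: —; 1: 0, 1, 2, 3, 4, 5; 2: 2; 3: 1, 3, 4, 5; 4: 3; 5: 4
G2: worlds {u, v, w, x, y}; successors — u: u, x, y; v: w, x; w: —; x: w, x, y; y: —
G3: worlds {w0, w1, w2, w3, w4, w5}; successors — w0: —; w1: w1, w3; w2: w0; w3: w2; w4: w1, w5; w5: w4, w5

G2

The schema corresponds to density: forall x forall y (Rxy -> exists z (Rxz & Rzy)).
G1: fails — R54 but no z with R5z and Rz4.
G2: condition met.
G3: fails — Rw3w2 but no z with Rw3z and Rzw2.
Valid on: G2.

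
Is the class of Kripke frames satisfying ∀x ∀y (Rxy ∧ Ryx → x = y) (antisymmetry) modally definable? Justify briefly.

Any modally definable frame class is closed under surjective bounded morphisms.
The 8-cycle (worlds s,t,u,v,w,x,y,z with s→t→u→v→w→x→y→z→s) is antisymmetric. Sending even-indexed worlds to a and odd-indexed worlds to b is a surjective bounded morphism onto the two-world frame with a↔b, which is not antisymmetric.
Hence antisymmetry is not modally definable.

Not modally definable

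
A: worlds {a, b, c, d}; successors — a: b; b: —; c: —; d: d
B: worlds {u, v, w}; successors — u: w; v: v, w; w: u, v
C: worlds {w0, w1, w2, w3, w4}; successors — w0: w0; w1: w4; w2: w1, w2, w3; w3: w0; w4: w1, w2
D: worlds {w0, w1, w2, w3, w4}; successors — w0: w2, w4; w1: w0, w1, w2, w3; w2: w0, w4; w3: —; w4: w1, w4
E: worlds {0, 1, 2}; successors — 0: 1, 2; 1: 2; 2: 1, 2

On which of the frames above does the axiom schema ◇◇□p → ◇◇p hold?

This is the axiom for a generalized confluence (Geach) condition; its first-order frame correspondent is ∀x ∀y (xR²y → ∃w (yRw ∧ xR²w)).
A: ✓.
B: fails — uR²u but no t with uRt and uR²t.
C: fails — w1R²w1 but no w with w1Rw and w1R²w.
D: fails — w1R²w3 but no w with w3Rw and w1R²w.
E: ✓.

A, E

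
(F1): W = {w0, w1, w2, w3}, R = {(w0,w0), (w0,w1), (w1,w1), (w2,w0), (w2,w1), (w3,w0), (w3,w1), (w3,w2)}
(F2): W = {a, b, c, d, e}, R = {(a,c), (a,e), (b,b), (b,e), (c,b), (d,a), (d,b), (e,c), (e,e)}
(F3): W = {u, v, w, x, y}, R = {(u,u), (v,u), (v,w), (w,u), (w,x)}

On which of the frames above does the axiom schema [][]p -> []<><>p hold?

This is the axiom for a generalized confluence (Geach) condition; its first-order frame correspondent is forall x forall z (xRz -> exists w (x R^2 w & z R^2 w)).
(F1): condition met.
(F2): condition met.
(F3): fails — wRx but no t with wR²t and xR²t.

(F1), (F2)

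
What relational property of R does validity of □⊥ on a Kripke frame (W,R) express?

emptiness of R: ∀x ∀y ¬Rxy

This schema is the Ver axiom.
Its frame correspondent is emptiness of R — ∀x ∀y ¬Rxy.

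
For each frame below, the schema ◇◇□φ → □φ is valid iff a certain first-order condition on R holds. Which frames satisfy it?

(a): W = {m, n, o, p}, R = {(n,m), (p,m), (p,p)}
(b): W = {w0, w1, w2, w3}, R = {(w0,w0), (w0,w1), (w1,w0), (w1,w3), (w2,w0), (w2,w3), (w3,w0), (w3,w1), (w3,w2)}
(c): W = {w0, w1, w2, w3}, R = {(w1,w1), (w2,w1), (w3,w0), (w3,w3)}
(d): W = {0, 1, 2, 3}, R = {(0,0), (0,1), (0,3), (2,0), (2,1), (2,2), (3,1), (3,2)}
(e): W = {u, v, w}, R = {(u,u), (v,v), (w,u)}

This is the axiom for a generalized confluence (Geach) condition; its first-order frame correspondent is ∀x ∀y ∀z ((xR²y ∧ xRz) → ∃w (yRw ∧ z = w)).
(a): fails — pR²m, pRm but no w with mRw and m=w.
(b): fails — w0R²w1, w0Rw1 but no w with w1Rw and w1=w.
(c): fails — w3R²w0, w3Rw0 but no w with w0Rw and w0=w.
(d): fails — 0R²1, 0R0 but no w with 1Rw and 0=w.
(e): holds.

(e)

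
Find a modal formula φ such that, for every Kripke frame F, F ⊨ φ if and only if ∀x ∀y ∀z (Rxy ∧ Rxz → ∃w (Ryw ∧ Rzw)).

The condition is convergence. The .2 schema ◇□q → □◇q defines it.
Suppose ◇□q→□◇q is valid. Take Rxy, Rxz and set V(q)={w : Ryw}. Then □q at y so ◇□q at x, so □◇q at x, so ◇q at z, giving w with Rzw and Ryw.

◇□q → □◇q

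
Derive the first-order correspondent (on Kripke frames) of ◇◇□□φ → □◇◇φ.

∀x ∀y ∀z ((xR²y ∧ xRz) → ∃w (yR²w ∧ zR²w))

This is a Sahlqvist (Geach-type) schema ◇^2□^2φ → □^1◇^2φ.
Minimal-valuation argument: fix x; take any y with xR^2y and any z with xR^1z. Set V(φ) to the set of worlds R-reachable from y in exactly 2 steps. Then □^2φ holds at y, so the antecedent holds at x; validity forces ◇^2φ at z, giving a w with zR^2w and yR^2w.
First-order correspondent: ∀x ∀y ∀z ((xR²y ∧ xRz) → ∃w (yR²w ∧ zR²w)).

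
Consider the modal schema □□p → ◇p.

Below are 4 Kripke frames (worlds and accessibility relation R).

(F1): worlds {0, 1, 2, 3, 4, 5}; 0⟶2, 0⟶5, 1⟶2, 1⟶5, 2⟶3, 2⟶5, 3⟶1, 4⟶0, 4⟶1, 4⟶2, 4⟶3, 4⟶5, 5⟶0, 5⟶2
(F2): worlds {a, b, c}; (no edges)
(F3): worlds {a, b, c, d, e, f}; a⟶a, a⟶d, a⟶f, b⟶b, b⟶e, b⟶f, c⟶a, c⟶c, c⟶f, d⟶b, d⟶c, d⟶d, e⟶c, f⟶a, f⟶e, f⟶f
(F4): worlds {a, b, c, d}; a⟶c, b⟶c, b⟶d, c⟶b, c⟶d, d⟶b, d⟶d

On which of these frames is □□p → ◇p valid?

The schema corresponds to a generalized confluence (Geach) condition: ∀x ∃w (xR²w ∧ xRw).
(F1): fails — at 2 but no w with 2R²w and 2Rw.
(F2): fails — at a but no w with aR²w and aRw.
(F3): ✓.
(F4): fails — at a but no w with aR²w and aRw.

(F3)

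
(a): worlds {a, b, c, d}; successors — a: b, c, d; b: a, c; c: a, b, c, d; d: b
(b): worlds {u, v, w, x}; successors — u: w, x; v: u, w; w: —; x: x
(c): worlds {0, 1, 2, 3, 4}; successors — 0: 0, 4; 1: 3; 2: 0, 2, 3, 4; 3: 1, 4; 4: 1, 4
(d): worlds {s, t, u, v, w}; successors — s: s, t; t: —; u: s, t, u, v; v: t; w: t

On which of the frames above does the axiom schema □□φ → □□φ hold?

Frame correspondent (Sahlqvist): ∀x ∀z (xR²z → ∃w (xR²w ∧ z = w)) — i.e. a generalized confluence (Geach) condition.
(a): ✓.
(b): ✓.
(c): ✓.
(d): ✓.

(a), (b), (c), (d)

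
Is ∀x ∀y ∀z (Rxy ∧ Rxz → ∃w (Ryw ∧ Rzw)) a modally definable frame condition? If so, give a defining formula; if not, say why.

This is a Sahlqvist condition; the .2 axiom ◇□p → □◇p defines it.
Suppose ◇□p→□◇p is valid. Take Rxy, Rxz and set V(p)={w : Ryw}. Then □p at y so ◇□p at x, so □◇p at x, so ◇p at z, giving w with Rzw and Ryw.

Yes — defined by ◇□p → □◇p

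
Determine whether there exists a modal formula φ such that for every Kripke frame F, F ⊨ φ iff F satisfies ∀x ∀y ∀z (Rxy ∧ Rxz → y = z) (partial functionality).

Yes: it is partial functionality, defined by the CD schema ◇r → □r.
Suppose ◇r→□r is valid. Take Rxy, Rxz and set V(r)={y}. Then ◇r at x, so □r at x, so r at z, i.e. z=y.

Yes — defined by ◇r → □r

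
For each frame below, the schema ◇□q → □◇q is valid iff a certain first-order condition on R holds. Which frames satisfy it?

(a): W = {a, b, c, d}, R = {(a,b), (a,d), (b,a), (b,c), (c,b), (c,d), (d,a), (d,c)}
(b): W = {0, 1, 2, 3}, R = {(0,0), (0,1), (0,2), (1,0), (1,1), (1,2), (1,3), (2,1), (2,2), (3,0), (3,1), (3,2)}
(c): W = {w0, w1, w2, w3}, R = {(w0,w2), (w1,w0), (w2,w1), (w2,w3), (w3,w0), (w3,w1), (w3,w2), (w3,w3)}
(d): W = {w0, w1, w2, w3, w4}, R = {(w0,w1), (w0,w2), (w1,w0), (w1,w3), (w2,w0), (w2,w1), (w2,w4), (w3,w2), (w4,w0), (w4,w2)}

Frame correspondent (Sahlqvist): ∀x ∀y ∀z (Rxy ∧ Rxz → ∃w (Ryw ∧ Rzw)) — i.e. convergence.
(a): holds.
(b): holds.
(c): fails — Rw3w1 and Rw3w0 but w1 and w0 have no common successor.
(d): fails — Rw2w1 and Rw2w0 but w1 and w0 have no common successor.
Valid on: (a), (b).

(a), (b)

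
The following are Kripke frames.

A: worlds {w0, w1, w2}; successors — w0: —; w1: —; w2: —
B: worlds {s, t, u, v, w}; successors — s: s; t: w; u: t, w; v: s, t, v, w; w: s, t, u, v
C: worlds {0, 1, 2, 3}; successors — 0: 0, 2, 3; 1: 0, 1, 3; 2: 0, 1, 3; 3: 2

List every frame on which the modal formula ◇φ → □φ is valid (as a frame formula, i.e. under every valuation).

This is the axiom for partial functionality; its first-order frame correspondent is ∀x ∀y ∀z (Rxy ∧ Rxz → y = z).
A: condition met.
B: fails — u sees both t and w.
C: fails — 0 sees both 0 and 2.
Valid on: A.

A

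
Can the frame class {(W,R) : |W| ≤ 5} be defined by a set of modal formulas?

Any modally definable frame class is closed under disjoint unions.
Any modal formula valid on each of 6 disjoint one-world frames is valid on their disjoint union (validity is preserved under disjoint unions). Each one-world frame has |W|=1≤5, but the union has |W|=6.
So the class is not modally definable.

No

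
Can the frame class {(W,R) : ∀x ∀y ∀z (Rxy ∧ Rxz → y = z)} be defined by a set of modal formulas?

Yes, by ◇q → □q

This is a Sahlqvist condition; the CD axiom ◇q → □q defines it.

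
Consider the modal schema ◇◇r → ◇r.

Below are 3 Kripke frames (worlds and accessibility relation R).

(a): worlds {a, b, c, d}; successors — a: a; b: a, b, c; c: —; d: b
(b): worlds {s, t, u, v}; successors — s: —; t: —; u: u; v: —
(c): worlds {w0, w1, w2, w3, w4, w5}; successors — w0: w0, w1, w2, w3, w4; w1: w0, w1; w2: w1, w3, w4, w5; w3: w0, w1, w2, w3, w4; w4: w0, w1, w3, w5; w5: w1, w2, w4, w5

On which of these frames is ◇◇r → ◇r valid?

This is the axiom for transitivity; its first-order frame correspondent is ∀x ∀y ∀z (Rxy ∧ Ryz → Rxz).
(a): fails — Rdb and Rbc but not Rdc.
(b): condition met.
(c): fails — Rw5w1 and Rw1w0 but not Rw5w0.

(b)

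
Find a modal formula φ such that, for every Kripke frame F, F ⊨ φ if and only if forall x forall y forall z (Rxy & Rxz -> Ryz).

◇r → □◇r

A defining formula is ◇r → □◇r (the 5 axiom).
Suppose ◇r→□◇r is valid. Take Rxy, Rxz and set V(r)={y}. Then ◇r at x, so □◇r at x, so ◇r at z, so some w with Rzw has r; w=y, i.e. Rzy. By symmetry of the argument, Ryz.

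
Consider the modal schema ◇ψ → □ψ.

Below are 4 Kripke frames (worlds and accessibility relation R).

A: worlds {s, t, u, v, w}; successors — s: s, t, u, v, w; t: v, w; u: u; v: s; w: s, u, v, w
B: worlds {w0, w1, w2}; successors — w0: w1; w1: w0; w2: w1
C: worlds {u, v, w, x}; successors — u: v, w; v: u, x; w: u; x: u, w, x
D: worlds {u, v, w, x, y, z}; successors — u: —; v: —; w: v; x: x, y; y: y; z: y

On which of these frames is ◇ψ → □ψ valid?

B

The schema corresponds to partial functionality: ∀x ∀y ∀z (Rxy ∧ Rxz → y = z).
A: fails — s sees both s and t.
B: ✓.
C: fails — u sees both v and w.
D: fails — x sees both x and y.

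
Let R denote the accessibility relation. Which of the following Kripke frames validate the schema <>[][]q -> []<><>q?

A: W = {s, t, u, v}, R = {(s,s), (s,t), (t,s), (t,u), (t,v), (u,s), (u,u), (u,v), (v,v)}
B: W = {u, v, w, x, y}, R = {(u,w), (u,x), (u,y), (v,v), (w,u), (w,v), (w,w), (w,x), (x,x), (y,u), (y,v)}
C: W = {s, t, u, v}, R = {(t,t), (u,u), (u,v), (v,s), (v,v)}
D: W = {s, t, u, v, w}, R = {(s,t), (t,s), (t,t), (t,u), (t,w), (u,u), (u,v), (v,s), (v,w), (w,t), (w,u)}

This is the axiom for a generalized confluence (Geach) condition; its first-order frame correspondent is forall x forall y forall z ((xRy & xRz) -> exists w (y R^2 w & z R^2 w)).
A: satisfies the condition.
B: fails — wRv, wRx but no t with vR²t and xR²t.
C: fails — vRs, vRs but no w with sR²w and sR²w.
D: satisfies the condition.

A, D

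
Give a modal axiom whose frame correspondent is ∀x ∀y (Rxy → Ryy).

This is shift-reflexivity; the standard corresponding axiom is T□: □(□r → r).
Suppose □(□r→r) is valid. Take Rxy and set V(r)={w : Ryw}. Then at y, □r holds; since □(□r→r) at x, □r→r at y, so r at y, i.e. Ryy.

□(□r → r)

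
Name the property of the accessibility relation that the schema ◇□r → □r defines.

Equivalently (dual form): ◇r → □◇r.
Suppose ◇r→□◇r is valid. Take Rxy, Rxz and set V(r)={y}. Then ◇r at x, so □◇r at x, so ◇r at z, so some w with Rzw has r; w=y, i.e. Rzy. By symmetry of the argument, Ryz.

the Euclidean property: ∀x ∀y ∀z (Rxy ∧ Rxz → Ryz)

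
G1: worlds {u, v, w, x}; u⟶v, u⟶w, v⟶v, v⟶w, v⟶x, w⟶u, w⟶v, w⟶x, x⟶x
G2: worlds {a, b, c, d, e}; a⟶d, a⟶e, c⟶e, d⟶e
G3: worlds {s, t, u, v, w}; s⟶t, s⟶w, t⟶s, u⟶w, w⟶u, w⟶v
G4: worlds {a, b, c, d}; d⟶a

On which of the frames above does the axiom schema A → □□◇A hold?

G4

This is the axiom for a generalized confluence (Geach) condition; its first-order frame correspondent is ∀x ∀z (xR²z → ∃w (x = w ∧ zRw)).
G1: fails — uR²u but no t with u=t and uRt.
G2: fails — aR²e but no w with a=w and eRw.
G3: fails — sR²s but no w* with s=w* and sRw*.
G4: ✓.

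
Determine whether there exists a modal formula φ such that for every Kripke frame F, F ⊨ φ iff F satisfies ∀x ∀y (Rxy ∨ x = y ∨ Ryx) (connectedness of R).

No

If a class were modally definable it would be closed under disjoint unions (Goldblatt–Thomason).
Take 3 disjoint single-world reflexive frames: each is trivially connected, but their disjoint union has 3 worlds with no edge between distinct components, so it is not connected.
Hence connectedness of R is not modally definable.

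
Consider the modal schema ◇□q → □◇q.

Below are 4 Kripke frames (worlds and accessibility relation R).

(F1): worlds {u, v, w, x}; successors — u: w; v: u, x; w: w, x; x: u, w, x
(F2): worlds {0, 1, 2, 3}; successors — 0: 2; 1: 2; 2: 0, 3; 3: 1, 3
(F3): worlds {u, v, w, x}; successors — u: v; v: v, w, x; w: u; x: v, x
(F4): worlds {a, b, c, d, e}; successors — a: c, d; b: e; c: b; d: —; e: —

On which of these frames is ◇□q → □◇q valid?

This is the axiom for convergence; its first-order frame correspondent is ∀x ∀y ∀z (Rxy ∧ Rxz → ∃w (Ryw ∧ Rzw)).
(F1): ✓.
(F2): fails — R23 and R20 but 3 and 0 have no common successor.
(F3): fails — Rvv and Rvw but v and w have no common successor.
(F4): fails — Rac and Rad but c and d have no common successor.

(F1)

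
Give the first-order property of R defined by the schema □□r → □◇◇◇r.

This is a Sahlqvist (Geach-type) schema ◇^0□^2r → □^1◇^3r.
Minimal-valuation argument: fix x; take any y with xR^0y and any z with xR^1z. Set V(r) to the set of worlds R-reachable from y in exactly 2 steps. Then □^2r holds at y, so the antecedent holds at x; validity forces ◇^3r at z, giving a w with zR^3w and yR^2w.
First-order correspondent: ∀x ∀z (xRz → ∃w (xR²w ∧ zR³w)).

∀x ∀z (xRz → ∃w (xR²w ∧ zR³w))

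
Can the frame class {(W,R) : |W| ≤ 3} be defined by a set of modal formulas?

No — not modally definable

Modal frame validity is preserved under disjoint unions.
Any modal formula valid on each of 4 disjoint one-world frames is valid on their disjoint union (validity is preserved under disjoint unions). Each one-world frame has |W|=1≤3, but the union has |W|=4.
Hence having at most 3 worlds is not modally definable.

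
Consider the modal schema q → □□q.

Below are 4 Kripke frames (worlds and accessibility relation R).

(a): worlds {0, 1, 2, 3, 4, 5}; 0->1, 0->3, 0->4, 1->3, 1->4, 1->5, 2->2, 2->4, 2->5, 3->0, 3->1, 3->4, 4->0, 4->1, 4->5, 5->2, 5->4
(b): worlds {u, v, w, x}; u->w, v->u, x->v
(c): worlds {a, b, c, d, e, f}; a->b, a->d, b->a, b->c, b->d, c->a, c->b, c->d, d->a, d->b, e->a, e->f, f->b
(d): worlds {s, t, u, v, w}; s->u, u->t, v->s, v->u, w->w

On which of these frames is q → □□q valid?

The schema corresponds to a generalized confluence (Geach) condition: ∀x ∀z (xR²z → ∃w (x = w ∧ z = w)).
(a): fails — 0R²1 but 0 ≠ 1.
(b): fails — vR²w but v ≠ w.
(c): fails — aR²b but a ≠ b.
(d): fails — sR²t but s ≠ t.
Valid on no frame.

none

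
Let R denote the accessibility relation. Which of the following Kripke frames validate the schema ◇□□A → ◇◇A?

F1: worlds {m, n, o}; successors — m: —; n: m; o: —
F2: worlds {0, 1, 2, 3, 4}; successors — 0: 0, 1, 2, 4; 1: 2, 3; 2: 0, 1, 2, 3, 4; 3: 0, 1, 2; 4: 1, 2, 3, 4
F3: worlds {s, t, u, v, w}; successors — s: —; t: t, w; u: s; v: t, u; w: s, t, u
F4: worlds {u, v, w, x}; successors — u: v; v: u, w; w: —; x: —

This is the axiom for a generalized confluence (Geach) condition; its first-order frame correspondent is ∀x ∀y (xRy → ∃w (yR²w ∧ xR²w)).
F1: fails — nRm but no w with mR²w and nR²w.
F2: ✓.
F3: fails — uRs but no w* with sR²w* and uR²w*.
F4: fails — uRv but no t with vR²t and uR²t.

F2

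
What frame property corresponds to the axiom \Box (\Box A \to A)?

Suppose □(□A→A) is valid. Take Rxy and set V(A)={w : Ryw}. Then at y, □A holds; since □(□A→A) at x, □A→A at y, so A at y, i.e. Ryy.
Conversely, any frame satisfying \forall x \forall y (Rxy \to Ryy) validates the schema.
Frame condition: \forall x \forall y (Rxy \to Ryy).

shift-reflexivity: \forall x \forall y (Rxy \to Ryy)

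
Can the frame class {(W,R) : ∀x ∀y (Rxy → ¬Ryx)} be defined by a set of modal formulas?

No

Modal frame validity is preserved under surjective bounded morphisms.
The 4-cycle (worlds w0,w1,w2,w3 with w0→w1→w2→w3→w0) is asymmetric. Mapping every world to a single reflexive point • is a surjective bounded morphism, and the reflexive point is not asymmetric (R•• but asymmetry requires ¬R••).
Hence asymmetry is not modally definable.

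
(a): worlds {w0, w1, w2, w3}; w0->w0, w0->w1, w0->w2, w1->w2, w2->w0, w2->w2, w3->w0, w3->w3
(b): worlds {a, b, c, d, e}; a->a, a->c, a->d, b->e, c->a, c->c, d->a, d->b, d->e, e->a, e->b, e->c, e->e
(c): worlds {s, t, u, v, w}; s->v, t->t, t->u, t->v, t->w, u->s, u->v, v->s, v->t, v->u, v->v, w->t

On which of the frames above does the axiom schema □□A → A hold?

(b), (c)

This is the axiom for a generalized confluence (Geach) condition; its first-order frame correspondent is ∀x ∃w (xR²w ∧ x = w).
(a): fails — at w1 but no w with w1R²w and w1=w.
(b): holds.
(c): holds.
Valid on: (b), (c).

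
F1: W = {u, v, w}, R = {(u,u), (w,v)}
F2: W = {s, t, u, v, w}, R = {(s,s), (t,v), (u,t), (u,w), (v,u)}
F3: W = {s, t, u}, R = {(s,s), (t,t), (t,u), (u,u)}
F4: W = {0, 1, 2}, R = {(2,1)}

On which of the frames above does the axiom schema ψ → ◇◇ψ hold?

Frame correspondent (Sahlqvist): ∀x ∃w (x = w ∧ xR²w) — i.e. a generalized confluence (Geach) condition.
F1: fails — at v but no t with v=t and vR²t.
F2: fails — at t but no w* with t=w* and tR²w*.
F3: condition met.
F4: fails — at 0 but no w with 0=w and 0R²w.
Valid on: F3.

F3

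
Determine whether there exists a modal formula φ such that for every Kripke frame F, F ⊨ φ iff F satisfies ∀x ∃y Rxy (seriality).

The condition is seriality. A defining modal formula is □r → ◇r.
Suppose □r→◇r is valid. At any x set V(r)=W. Then □r at x, so ◇r at x, so x has a successor.

Yes, by □r → ◇r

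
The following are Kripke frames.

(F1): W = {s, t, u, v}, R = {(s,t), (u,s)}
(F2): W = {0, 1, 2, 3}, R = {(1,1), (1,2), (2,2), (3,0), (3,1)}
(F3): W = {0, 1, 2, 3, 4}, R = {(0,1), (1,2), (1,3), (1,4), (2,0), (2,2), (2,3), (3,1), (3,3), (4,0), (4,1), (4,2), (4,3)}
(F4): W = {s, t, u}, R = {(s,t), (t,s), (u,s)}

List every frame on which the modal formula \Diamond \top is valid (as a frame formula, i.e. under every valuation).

(F3), (F4)

Frame correspondent (Sahlqvist): \forall x \exists y Rxy — i.e. seriality.
(F1): fails — world t has no successor.
(F2): fails — world 0 has no successor.
(F3): condition met.
(F4): condition met.
Valid on: (F3), (F4).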